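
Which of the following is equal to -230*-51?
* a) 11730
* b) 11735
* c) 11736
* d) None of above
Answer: a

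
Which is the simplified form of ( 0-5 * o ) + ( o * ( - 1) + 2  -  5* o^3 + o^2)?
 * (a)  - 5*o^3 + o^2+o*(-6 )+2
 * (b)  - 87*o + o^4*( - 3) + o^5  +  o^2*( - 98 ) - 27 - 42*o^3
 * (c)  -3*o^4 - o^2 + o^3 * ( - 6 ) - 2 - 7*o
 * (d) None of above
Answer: a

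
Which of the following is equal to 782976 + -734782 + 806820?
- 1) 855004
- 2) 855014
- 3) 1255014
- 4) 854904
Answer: 2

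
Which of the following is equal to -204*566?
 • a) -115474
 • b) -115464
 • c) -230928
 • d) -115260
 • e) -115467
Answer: b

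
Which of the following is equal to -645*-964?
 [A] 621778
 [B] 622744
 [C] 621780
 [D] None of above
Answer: C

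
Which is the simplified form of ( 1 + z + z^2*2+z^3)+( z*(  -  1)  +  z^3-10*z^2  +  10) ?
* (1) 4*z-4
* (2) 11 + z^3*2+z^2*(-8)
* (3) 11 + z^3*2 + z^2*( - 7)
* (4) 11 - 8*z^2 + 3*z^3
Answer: 2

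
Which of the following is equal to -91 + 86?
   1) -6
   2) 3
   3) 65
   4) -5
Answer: 4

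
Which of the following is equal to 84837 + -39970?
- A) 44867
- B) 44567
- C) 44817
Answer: A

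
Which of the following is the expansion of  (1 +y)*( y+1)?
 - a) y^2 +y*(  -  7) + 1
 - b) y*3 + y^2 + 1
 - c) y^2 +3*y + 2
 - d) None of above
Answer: d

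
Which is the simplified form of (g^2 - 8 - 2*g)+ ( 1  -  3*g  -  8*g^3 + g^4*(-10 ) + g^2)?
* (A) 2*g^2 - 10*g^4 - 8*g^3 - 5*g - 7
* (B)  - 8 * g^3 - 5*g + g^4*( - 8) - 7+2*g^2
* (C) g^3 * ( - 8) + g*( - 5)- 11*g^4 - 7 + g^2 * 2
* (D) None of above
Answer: A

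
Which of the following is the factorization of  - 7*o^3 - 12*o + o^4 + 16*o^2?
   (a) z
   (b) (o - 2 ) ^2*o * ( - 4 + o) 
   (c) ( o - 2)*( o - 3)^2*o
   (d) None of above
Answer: d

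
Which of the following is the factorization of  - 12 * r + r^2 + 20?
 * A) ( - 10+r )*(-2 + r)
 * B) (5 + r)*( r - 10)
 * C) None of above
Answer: A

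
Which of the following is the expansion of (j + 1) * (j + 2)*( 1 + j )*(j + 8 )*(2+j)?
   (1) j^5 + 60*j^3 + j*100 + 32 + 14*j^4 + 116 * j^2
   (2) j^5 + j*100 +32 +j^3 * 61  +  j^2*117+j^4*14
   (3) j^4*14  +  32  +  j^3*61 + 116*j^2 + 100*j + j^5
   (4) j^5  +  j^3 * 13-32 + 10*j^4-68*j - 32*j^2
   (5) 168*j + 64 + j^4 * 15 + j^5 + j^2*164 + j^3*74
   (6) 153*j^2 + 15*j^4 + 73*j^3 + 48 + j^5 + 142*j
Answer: 3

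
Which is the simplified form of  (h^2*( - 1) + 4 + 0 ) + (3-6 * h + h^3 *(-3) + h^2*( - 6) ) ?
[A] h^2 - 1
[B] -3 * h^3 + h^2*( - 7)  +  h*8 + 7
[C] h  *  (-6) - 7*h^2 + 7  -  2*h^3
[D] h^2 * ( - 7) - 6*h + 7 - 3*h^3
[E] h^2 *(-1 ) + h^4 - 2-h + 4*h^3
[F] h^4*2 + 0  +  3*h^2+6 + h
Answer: D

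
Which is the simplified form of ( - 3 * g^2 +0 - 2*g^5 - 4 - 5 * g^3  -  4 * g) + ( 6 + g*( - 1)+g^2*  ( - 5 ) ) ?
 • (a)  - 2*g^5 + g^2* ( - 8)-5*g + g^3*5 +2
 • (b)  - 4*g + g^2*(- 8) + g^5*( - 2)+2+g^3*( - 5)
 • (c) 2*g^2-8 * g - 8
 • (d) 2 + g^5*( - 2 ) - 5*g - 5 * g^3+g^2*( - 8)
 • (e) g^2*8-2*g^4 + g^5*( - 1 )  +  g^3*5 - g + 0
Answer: d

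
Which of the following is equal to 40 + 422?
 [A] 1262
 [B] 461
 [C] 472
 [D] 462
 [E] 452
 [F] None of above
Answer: D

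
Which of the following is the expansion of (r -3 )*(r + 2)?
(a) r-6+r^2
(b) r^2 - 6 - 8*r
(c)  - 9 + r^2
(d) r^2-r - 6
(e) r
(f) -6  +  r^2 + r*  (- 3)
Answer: d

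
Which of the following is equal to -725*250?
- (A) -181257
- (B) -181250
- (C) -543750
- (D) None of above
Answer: B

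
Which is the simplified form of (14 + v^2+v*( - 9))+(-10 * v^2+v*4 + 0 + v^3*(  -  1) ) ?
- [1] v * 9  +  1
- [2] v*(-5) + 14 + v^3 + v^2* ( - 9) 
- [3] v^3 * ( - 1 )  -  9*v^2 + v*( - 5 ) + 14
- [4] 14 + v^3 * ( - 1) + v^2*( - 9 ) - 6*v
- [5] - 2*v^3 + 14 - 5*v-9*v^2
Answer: 3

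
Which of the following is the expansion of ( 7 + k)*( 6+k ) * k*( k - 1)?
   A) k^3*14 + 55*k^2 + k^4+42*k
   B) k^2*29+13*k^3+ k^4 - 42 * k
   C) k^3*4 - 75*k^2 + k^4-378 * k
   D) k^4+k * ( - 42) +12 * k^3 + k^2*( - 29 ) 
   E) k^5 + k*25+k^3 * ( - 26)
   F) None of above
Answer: F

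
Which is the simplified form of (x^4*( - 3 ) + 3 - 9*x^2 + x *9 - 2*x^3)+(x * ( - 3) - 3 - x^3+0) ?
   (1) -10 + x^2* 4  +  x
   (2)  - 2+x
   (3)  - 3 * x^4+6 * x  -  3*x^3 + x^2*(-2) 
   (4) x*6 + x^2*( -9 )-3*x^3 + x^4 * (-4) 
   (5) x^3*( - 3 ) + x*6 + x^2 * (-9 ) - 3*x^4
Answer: 5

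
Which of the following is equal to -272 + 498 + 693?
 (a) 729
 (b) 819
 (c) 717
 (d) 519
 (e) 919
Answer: e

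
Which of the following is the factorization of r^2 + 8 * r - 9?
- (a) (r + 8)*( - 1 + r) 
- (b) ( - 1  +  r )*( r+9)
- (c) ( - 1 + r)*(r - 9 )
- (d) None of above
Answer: b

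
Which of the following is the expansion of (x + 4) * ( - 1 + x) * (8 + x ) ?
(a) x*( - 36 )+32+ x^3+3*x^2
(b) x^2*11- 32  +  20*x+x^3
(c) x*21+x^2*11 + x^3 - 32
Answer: b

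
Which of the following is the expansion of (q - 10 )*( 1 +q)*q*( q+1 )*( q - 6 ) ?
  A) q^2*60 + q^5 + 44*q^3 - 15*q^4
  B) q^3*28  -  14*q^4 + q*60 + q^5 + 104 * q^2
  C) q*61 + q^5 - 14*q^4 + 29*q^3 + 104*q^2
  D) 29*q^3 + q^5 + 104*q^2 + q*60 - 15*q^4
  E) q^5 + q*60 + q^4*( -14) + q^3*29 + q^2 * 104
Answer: E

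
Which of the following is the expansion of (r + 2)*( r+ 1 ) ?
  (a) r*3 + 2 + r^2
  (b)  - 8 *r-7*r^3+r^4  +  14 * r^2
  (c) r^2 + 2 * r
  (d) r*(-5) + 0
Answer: a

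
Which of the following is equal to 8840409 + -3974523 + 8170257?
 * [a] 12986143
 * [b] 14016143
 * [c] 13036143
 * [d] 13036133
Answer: c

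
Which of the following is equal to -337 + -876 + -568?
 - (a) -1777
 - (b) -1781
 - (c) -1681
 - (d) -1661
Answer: b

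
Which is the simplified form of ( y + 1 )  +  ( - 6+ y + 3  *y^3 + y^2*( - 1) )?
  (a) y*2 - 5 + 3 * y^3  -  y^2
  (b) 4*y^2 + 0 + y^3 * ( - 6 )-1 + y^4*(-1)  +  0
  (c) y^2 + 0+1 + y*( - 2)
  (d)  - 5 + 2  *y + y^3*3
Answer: a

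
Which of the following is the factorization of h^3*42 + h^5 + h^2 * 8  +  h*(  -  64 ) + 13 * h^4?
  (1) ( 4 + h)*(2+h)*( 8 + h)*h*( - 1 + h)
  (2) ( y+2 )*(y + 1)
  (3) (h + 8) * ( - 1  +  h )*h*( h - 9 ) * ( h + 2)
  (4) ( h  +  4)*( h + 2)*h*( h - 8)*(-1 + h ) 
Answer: 1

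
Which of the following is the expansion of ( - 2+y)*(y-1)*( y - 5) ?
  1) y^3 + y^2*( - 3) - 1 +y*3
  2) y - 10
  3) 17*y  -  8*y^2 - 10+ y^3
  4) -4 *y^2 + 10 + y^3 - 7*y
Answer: 3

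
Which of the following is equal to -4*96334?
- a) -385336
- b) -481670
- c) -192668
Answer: a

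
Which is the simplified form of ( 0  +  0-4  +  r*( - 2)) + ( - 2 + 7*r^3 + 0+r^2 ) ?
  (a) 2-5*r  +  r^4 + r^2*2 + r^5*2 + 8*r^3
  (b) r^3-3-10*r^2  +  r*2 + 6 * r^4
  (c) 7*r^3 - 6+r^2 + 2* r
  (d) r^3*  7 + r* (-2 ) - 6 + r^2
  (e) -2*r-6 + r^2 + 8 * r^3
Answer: d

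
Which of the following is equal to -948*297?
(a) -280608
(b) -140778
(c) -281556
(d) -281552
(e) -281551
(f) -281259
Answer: c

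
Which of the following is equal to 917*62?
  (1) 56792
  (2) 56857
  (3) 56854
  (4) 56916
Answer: 3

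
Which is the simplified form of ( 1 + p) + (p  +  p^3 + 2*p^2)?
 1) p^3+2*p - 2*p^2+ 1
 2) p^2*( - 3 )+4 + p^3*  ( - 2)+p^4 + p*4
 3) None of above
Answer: 3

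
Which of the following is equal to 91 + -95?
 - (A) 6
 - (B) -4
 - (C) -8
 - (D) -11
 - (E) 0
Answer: B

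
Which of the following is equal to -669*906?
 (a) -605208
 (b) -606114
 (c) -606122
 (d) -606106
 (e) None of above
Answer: b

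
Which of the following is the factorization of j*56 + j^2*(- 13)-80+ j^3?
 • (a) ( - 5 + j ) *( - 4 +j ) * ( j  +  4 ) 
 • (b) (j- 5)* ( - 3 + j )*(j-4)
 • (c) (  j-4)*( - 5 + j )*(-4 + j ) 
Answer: c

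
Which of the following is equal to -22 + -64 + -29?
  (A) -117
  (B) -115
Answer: B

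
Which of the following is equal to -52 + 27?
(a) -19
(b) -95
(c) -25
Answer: c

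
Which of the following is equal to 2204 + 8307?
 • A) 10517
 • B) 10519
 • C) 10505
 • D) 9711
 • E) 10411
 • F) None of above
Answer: F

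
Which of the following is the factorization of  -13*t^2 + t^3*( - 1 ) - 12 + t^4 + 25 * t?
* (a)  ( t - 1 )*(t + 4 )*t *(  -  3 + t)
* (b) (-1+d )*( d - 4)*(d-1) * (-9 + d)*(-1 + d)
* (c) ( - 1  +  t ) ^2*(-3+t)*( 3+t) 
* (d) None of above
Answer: d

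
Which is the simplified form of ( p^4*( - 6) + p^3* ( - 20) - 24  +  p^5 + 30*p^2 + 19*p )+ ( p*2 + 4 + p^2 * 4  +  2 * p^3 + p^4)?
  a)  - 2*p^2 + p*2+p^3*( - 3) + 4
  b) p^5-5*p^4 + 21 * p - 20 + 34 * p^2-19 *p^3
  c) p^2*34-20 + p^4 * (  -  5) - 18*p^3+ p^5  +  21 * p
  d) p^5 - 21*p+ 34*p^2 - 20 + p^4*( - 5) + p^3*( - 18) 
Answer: c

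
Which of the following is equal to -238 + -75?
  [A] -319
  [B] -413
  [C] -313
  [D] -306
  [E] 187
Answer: C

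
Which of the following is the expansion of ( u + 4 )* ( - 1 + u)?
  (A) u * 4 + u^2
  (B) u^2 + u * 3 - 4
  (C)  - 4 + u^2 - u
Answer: B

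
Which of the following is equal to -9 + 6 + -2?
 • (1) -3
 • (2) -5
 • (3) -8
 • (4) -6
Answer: 2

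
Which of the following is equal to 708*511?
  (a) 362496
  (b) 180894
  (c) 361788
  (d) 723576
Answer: c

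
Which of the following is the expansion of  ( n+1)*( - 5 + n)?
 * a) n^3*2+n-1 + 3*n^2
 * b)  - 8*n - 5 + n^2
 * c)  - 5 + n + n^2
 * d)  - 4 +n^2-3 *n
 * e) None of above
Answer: e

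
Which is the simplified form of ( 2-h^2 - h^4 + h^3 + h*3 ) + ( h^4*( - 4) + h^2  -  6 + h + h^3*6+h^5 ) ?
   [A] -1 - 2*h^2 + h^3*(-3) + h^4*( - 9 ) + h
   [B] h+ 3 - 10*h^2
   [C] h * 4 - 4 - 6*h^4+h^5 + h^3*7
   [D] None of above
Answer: D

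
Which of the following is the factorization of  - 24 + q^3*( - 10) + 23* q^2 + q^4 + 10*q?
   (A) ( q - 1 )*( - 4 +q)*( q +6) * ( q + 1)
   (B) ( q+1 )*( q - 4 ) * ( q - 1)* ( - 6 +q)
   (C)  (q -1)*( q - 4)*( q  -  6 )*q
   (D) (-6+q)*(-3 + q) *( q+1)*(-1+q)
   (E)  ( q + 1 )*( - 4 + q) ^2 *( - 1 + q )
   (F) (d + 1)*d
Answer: B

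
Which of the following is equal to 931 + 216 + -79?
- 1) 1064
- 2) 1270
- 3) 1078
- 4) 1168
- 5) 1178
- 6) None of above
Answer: 6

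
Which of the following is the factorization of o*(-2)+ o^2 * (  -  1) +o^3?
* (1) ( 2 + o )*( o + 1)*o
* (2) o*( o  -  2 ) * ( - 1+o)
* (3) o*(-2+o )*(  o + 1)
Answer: 3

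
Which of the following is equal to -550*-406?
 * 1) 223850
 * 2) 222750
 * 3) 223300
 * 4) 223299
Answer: 3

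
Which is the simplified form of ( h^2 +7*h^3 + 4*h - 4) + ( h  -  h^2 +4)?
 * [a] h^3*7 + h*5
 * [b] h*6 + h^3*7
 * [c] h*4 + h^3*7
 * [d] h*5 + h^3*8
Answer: a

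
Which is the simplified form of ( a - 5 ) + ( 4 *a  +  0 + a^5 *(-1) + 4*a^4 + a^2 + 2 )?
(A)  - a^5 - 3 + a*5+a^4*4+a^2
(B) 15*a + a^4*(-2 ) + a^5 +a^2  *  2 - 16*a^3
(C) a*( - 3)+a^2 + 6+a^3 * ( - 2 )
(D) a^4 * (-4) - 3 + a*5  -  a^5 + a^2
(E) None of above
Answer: A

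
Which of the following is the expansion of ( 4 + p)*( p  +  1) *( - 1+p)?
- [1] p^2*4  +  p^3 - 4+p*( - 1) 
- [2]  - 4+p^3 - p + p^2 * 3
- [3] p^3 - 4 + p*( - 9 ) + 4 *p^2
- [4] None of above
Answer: 1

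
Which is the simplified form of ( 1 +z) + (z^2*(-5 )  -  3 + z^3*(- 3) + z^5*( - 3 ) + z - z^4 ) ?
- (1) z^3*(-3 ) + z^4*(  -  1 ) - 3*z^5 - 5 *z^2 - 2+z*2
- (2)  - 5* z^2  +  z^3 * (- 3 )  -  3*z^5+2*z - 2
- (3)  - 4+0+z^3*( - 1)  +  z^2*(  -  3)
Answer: 1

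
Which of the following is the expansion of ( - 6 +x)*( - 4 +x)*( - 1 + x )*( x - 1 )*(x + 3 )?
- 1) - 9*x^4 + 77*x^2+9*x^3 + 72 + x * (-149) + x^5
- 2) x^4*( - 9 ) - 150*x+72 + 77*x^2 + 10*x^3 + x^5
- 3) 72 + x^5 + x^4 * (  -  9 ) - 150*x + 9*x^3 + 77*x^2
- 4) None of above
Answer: 3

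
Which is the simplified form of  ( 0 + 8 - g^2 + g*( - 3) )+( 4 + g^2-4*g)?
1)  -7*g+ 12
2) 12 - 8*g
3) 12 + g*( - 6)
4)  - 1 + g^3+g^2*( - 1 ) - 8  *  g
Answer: 1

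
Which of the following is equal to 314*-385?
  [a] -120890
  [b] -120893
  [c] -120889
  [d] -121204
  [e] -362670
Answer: a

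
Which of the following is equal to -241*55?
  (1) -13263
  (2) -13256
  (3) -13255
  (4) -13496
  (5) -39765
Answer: 3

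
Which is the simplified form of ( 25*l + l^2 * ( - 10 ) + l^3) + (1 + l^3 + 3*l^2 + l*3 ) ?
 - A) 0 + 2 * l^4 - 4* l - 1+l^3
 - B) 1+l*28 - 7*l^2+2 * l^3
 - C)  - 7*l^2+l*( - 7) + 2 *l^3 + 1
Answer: B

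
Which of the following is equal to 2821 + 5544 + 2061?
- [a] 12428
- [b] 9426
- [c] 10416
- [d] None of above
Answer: d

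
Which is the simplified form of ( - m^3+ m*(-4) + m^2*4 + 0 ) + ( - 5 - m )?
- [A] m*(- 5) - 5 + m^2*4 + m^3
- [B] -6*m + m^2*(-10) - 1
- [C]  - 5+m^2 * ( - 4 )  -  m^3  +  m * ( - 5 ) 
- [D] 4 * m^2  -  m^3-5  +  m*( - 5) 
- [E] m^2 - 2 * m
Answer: D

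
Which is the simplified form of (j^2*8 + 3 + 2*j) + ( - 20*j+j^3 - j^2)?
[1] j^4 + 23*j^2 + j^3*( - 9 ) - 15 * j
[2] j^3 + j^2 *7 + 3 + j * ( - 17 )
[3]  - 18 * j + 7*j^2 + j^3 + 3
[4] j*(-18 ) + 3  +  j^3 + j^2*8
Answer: 3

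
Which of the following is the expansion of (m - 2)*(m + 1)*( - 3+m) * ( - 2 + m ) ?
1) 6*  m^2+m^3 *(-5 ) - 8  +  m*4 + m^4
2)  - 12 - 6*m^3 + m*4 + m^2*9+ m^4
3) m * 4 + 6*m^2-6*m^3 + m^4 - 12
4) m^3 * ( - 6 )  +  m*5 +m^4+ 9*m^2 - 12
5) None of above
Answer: 2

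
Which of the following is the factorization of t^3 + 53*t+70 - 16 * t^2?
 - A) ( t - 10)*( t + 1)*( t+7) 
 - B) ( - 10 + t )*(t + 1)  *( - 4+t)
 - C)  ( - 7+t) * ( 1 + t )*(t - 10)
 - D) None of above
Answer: C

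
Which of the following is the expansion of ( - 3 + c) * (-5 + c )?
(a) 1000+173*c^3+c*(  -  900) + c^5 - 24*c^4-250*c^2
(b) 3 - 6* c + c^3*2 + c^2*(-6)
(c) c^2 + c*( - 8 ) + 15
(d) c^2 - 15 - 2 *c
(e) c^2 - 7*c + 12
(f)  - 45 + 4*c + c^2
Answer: c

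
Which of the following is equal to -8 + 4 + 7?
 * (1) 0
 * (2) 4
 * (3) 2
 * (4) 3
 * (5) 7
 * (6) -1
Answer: 4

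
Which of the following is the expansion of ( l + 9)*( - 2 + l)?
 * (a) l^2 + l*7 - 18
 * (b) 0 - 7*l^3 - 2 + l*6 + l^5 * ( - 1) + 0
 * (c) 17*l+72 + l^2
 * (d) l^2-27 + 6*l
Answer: a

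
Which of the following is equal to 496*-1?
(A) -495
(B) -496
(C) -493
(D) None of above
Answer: B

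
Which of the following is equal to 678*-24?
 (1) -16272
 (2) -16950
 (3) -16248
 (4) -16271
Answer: 1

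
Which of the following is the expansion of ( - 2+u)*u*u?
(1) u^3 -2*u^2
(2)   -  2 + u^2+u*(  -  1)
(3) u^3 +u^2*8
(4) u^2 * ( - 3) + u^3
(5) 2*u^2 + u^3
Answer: 1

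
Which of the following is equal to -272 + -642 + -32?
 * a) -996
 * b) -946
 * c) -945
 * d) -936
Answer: b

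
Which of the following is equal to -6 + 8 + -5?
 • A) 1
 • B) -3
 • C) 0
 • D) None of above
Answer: B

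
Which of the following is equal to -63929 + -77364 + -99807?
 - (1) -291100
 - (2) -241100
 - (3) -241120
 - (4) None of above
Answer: 2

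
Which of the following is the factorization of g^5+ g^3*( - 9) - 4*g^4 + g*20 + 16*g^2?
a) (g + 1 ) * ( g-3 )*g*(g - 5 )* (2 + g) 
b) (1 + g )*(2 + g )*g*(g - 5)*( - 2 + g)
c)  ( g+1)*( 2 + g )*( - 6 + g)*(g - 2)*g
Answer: b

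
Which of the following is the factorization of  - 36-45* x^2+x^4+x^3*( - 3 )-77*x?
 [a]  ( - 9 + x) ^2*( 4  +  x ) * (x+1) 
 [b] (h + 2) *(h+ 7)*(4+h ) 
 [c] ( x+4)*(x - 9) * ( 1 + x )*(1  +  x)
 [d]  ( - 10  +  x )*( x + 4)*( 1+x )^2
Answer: c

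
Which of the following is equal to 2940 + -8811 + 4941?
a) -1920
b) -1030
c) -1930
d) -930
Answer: d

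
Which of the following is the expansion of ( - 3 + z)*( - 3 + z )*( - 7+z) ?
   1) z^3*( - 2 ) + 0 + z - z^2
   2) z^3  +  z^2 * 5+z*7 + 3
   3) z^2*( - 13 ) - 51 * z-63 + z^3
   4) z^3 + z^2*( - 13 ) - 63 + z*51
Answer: 4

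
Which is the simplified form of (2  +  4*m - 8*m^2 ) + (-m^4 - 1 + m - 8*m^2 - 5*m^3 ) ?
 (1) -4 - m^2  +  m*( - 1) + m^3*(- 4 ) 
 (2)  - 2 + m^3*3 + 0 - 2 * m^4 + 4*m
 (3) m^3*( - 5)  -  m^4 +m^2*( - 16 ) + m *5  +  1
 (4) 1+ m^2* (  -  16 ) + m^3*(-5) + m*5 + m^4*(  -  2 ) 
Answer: 3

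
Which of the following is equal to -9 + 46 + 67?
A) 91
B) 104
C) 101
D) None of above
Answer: B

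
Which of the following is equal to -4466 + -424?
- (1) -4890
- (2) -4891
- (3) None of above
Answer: 1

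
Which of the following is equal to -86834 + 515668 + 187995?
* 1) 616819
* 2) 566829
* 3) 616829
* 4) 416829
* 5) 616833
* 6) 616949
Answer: 3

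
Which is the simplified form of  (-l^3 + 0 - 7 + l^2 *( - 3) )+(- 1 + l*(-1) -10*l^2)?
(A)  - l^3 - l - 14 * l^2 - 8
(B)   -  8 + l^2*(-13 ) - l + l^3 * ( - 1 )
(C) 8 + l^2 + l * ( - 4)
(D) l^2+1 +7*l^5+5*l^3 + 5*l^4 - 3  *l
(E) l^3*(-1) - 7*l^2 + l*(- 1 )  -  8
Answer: B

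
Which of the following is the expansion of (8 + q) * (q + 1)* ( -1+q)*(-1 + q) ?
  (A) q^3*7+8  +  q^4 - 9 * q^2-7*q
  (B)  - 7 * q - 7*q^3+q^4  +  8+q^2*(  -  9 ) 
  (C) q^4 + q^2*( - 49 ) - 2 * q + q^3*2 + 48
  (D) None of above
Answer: A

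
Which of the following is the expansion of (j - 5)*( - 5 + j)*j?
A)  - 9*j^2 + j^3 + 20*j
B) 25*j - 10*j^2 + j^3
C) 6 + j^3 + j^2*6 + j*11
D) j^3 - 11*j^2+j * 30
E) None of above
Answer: B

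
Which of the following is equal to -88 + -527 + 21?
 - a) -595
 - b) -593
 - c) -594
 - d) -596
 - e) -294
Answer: c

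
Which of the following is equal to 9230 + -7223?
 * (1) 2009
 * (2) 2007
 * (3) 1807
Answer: 2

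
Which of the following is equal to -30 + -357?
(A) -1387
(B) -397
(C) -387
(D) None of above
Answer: C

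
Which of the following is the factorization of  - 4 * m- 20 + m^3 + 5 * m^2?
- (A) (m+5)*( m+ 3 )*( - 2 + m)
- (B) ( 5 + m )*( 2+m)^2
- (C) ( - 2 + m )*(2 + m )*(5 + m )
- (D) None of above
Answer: C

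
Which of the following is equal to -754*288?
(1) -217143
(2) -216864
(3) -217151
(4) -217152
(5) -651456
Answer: 4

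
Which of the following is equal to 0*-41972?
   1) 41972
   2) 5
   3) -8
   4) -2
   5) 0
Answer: 5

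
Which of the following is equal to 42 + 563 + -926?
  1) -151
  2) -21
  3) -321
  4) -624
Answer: 3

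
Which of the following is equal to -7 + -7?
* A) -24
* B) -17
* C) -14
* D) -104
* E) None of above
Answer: C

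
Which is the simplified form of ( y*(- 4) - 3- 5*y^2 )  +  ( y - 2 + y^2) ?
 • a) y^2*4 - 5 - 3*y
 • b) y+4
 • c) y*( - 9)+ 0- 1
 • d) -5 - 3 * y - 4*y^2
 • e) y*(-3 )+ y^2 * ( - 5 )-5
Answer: d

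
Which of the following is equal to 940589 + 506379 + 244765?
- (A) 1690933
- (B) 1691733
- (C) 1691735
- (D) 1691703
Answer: B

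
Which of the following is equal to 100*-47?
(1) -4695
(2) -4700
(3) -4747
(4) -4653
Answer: 2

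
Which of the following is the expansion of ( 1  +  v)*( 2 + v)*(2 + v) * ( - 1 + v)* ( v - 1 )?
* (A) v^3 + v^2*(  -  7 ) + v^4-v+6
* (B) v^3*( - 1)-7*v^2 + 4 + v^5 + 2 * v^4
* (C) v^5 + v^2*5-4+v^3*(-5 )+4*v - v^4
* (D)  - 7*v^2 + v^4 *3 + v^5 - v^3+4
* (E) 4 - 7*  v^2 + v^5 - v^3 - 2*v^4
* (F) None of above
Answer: D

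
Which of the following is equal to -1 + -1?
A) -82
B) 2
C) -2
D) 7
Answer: C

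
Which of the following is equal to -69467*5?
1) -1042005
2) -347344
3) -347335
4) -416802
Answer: 3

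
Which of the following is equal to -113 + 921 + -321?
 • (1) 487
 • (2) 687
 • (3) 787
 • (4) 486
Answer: 1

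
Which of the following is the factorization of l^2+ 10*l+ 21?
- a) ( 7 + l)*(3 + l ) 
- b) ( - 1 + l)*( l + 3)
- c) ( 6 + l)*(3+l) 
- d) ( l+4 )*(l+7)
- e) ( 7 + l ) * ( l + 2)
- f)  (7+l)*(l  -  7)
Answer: a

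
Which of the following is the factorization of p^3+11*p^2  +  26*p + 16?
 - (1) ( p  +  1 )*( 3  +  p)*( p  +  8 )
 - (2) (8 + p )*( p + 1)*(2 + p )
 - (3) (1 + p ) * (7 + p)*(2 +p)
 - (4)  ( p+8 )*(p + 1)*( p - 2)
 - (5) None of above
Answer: 2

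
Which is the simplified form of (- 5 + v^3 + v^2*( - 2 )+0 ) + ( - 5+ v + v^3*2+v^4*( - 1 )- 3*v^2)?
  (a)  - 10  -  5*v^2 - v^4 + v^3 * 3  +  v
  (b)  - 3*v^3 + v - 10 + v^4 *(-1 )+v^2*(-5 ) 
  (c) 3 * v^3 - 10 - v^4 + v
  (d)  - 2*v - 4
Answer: a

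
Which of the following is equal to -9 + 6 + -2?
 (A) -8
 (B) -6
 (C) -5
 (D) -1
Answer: C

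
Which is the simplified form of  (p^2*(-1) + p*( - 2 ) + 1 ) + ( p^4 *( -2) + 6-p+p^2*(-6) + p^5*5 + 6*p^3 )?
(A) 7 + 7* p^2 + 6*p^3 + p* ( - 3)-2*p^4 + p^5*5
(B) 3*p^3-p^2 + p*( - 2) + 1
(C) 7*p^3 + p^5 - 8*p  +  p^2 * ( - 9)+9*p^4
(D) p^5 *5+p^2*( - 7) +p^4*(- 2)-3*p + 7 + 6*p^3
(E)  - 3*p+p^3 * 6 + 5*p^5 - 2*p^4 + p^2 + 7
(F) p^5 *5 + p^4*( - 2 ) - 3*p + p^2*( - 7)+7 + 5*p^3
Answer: D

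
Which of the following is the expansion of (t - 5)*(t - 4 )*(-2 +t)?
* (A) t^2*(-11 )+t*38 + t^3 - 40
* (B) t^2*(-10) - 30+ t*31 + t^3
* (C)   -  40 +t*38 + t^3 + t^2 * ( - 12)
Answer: A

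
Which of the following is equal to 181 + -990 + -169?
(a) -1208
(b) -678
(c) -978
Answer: c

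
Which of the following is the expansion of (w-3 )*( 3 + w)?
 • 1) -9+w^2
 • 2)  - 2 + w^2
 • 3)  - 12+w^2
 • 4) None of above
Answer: 1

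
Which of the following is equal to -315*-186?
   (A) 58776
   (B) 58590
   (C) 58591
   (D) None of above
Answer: B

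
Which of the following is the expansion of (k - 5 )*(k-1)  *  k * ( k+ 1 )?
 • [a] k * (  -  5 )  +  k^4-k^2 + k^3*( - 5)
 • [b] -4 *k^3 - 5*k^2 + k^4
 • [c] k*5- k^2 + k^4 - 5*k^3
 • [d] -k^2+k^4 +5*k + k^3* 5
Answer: c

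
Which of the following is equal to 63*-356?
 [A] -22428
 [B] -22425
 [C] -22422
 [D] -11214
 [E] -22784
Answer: A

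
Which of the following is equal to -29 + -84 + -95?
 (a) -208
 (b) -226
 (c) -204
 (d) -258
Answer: a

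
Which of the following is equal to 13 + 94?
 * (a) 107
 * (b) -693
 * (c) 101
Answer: a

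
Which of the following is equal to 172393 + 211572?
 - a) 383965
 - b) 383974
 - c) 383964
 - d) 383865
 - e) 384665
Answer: a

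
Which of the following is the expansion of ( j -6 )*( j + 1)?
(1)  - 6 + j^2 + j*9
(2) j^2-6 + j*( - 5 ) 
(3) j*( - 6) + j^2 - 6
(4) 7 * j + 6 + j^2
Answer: 2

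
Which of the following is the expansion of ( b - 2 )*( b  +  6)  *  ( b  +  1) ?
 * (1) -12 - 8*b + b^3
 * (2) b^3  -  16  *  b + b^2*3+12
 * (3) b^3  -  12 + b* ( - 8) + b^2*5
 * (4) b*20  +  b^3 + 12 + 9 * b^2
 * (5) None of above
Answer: 3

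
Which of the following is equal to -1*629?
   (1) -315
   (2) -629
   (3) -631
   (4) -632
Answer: 2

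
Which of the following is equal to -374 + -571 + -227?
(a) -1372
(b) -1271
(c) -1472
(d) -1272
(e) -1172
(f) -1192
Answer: e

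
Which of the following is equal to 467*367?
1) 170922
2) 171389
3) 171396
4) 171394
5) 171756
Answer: 2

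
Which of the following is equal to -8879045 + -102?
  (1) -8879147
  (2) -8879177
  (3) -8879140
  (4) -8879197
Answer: 1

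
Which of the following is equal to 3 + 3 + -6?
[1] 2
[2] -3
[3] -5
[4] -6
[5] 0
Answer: 5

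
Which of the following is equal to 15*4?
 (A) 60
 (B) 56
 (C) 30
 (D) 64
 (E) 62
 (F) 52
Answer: A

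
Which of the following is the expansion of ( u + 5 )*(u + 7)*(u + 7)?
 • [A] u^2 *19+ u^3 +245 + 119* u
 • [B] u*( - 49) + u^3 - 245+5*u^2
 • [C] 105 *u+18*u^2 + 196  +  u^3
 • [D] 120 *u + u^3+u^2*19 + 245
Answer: A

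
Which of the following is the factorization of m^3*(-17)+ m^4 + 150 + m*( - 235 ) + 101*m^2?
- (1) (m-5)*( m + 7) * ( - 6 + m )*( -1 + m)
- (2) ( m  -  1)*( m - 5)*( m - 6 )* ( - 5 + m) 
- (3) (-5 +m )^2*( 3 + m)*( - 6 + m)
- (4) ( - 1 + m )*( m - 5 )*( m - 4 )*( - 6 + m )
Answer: 2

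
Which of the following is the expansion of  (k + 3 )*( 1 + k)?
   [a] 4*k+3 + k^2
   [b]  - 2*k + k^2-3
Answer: a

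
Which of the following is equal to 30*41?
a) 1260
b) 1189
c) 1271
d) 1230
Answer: d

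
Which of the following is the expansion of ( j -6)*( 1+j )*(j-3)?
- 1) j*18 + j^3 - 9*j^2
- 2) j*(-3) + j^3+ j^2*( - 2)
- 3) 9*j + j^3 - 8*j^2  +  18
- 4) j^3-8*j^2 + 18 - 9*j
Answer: 3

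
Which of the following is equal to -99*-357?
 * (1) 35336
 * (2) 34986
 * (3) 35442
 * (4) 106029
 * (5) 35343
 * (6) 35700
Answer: 5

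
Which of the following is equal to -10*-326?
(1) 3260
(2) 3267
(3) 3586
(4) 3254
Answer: 1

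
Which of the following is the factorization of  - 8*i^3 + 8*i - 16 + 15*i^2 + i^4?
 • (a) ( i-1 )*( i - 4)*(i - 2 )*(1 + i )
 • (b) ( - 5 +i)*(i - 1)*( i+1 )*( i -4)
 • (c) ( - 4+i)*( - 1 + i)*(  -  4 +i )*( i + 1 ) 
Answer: c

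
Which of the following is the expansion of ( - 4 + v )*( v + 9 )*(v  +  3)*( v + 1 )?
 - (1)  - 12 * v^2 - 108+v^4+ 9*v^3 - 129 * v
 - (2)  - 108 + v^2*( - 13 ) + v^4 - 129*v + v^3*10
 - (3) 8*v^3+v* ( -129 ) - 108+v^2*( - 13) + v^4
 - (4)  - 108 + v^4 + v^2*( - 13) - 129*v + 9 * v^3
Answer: 4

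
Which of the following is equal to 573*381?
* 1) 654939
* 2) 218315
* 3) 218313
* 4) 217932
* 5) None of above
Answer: 3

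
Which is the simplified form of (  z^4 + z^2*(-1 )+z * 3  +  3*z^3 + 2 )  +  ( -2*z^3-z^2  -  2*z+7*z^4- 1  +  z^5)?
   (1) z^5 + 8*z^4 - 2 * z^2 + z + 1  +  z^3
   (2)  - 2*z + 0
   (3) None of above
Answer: 1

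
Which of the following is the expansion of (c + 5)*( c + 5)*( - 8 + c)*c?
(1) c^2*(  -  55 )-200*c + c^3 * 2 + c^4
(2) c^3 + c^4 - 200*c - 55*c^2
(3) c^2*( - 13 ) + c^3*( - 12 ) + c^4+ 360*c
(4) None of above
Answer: 1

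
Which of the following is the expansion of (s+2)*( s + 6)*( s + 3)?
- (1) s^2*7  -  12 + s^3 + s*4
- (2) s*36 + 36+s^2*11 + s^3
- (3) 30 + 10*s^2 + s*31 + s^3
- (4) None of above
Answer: 2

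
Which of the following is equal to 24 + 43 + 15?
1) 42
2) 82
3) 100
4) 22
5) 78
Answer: 2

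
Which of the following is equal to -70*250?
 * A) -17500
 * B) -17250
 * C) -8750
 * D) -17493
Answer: A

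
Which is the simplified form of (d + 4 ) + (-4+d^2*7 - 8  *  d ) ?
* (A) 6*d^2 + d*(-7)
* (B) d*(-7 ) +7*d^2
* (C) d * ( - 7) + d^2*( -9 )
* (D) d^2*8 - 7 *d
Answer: B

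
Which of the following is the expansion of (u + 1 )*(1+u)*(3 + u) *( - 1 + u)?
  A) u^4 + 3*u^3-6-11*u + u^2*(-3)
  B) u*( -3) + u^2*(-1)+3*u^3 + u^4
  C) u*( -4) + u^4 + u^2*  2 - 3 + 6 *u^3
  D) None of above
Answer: D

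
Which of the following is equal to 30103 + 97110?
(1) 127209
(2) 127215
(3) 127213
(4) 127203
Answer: 3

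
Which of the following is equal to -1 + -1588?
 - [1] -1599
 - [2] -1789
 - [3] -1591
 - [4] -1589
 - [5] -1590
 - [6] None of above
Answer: 4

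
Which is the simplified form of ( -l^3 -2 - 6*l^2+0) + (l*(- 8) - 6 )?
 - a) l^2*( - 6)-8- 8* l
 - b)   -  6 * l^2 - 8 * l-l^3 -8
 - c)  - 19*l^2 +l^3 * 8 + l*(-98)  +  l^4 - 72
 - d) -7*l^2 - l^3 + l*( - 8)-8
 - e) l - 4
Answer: b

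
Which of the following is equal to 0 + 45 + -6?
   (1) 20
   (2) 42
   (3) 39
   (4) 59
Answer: 3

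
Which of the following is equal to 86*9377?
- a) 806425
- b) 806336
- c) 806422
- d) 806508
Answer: c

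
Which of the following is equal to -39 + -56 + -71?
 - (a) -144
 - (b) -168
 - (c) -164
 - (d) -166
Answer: d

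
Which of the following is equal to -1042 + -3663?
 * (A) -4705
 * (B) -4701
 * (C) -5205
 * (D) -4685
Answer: A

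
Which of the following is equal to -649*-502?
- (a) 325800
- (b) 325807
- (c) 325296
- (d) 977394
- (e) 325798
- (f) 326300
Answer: e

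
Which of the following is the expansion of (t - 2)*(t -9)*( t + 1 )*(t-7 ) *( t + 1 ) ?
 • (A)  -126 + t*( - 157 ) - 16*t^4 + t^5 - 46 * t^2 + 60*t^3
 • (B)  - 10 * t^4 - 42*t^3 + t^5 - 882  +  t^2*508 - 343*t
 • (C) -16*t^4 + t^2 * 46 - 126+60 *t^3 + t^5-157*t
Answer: C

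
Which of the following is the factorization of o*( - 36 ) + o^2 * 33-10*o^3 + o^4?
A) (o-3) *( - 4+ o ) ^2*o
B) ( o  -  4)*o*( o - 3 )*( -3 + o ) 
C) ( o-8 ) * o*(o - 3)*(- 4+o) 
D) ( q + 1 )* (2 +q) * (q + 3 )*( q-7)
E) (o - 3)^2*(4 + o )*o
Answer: B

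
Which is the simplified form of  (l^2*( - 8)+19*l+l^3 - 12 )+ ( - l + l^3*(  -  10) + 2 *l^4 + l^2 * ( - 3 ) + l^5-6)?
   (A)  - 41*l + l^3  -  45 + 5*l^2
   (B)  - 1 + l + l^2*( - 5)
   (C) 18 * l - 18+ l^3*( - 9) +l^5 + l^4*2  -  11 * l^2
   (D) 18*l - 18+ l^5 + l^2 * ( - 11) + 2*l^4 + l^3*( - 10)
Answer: C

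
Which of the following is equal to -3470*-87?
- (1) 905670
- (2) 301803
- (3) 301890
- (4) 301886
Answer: 3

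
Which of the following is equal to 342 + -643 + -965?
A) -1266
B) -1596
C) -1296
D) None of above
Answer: A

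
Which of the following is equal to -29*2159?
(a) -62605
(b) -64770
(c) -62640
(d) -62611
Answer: d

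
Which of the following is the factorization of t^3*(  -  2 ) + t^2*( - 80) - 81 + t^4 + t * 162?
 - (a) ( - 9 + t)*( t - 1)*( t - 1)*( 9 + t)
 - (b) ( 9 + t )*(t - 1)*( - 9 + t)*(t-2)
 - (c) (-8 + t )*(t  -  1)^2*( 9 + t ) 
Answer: a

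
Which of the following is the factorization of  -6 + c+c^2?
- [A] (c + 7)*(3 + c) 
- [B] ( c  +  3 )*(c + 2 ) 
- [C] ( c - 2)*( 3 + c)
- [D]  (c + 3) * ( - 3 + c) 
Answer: C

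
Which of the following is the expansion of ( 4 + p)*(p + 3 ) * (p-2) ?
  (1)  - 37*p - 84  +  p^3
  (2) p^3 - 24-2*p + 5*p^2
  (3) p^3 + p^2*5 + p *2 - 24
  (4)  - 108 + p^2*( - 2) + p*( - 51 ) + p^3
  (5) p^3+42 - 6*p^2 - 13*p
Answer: 2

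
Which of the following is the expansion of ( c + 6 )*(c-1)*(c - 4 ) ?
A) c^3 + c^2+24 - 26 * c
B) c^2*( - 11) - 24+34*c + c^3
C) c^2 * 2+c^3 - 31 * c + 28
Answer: A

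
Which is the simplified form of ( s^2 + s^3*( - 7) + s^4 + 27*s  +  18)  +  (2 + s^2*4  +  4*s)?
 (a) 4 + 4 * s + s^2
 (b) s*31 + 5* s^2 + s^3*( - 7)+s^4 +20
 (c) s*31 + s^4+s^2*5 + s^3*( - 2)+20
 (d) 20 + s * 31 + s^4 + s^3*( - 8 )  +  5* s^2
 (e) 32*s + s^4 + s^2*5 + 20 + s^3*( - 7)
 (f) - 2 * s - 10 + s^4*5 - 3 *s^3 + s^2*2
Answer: b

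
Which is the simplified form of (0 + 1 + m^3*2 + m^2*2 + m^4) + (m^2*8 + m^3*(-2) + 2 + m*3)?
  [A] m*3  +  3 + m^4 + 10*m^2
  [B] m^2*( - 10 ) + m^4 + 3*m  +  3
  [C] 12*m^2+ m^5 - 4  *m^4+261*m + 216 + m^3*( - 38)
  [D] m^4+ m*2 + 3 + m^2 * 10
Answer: A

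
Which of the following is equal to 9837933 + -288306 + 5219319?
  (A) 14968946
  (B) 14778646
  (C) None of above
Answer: C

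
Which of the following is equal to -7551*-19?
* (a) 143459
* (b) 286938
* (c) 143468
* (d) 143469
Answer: d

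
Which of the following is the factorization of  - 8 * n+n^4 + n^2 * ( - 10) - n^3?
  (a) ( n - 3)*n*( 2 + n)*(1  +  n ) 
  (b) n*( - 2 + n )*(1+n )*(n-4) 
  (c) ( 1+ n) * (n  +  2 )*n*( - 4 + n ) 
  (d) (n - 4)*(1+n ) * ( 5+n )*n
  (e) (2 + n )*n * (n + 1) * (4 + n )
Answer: c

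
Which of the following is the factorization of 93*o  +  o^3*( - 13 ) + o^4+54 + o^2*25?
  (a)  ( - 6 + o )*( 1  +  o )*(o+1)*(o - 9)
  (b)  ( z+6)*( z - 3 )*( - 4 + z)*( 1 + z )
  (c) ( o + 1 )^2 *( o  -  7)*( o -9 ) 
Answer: a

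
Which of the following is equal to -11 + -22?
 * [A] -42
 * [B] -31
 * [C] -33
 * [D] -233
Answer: C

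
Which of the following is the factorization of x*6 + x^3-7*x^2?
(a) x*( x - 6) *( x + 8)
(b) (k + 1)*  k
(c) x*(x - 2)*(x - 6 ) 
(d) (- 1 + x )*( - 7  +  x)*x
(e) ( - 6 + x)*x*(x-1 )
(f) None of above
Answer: e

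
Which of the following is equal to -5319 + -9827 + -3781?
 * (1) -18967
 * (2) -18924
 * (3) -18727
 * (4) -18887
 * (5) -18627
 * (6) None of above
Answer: 6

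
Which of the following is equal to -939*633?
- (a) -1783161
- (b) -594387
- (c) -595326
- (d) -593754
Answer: b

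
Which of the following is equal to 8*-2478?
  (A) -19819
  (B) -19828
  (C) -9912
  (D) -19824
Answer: D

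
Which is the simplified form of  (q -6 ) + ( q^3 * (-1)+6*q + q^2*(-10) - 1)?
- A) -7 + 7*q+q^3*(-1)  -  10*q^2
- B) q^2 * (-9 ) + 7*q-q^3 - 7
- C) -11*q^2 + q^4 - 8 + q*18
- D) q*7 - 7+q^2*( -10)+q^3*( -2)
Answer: A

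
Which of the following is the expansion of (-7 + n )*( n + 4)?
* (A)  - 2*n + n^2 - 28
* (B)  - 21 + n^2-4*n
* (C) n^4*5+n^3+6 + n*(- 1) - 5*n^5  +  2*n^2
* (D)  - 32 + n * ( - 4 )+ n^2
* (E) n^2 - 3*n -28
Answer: E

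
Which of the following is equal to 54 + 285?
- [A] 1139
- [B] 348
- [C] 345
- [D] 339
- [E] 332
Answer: D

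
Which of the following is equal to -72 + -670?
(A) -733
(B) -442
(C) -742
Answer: C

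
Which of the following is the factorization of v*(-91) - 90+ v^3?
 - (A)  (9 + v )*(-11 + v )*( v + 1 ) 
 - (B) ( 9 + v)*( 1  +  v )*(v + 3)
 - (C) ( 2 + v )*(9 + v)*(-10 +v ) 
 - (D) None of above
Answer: D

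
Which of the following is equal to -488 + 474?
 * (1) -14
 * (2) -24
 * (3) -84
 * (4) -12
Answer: 1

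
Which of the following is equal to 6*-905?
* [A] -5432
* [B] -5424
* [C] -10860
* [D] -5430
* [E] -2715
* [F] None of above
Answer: D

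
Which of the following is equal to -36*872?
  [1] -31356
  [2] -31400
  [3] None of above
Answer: 3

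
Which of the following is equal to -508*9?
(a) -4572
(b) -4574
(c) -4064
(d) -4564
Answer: a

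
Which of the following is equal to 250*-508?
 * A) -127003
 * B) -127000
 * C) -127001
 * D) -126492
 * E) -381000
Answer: B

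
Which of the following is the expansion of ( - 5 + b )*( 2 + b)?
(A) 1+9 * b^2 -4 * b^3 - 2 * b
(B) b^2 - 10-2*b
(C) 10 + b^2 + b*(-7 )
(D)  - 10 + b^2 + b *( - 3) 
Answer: D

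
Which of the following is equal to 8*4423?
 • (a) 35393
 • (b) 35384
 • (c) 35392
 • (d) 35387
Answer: b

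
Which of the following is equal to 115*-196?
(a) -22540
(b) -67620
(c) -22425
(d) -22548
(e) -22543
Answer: a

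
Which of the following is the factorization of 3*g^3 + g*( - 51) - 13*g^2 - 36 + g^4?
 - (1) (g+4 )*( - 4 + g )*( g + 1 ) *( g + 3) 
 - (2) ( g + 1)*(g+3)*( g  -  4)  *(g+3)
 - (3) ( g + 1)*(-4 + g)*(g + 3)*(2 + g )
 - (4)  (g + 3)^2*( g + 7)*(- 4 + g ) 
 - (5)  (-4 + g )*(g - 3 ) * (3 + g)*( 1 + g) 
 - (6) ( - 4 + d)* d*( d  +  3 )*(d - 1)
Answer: 2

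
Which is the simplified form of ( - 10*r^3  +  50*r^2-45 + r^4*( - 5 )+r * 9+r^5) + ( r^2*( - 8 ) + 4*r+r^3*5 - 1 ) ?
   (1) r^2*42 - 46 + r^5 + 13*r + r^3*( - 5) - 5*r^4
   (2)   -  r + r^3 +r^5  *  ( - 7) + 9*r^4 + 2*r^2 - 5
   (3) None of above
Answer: 1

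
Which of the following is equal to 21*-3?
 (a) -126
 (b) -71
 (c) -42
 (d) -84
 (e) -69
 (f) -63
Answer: f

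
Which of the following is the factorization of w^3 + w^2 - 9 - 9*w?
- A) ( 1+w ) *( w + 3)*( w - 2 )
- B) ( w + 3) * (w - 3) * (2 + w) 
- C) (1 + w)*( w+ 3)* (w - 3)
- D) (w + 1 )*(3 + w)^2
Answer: C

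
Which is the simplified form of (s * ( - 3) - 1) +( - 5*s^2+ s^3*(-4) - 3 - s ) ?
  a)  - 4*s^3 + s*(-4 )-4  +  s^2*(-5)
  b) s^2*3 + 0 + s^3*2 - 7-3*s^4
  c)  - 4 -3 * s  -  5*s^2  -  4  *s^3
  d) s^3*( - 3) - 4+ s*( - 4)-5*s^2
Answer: a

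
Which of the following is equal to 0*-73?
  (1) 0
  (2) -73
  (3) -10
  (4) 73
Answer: 1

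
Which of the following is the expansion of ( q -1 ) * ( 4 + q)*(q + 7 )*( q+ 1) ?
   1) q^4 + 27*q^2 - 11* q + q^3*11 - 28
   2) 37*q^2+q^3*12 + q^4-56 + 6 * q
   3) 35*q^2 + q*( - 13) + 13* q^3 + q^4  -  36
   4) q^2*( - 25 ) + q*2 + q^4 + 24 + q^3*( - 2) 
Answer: 1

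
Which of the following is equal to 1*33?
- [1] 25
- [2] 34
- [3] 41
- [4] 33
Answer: 4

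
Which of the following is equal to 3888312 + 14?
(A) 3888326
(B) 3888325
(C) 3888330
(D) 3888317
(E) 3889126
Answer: A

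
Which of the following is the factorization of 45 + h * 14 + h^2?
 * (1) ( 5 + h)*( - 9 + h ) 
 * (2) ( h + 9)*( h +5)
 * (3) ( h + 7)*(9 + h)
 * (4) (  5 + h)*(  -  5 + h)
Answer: 2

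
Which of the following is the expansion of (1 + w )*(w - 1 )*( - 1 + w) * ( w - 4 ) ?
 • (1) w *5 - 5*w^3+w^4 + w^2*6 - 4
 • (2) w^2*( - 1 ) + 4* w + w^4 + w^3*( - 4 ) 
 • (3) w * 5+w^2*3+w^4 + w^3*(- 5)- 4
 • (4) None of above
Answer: 3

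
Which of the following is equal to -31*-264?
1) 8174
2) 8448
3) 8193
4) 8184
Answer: 4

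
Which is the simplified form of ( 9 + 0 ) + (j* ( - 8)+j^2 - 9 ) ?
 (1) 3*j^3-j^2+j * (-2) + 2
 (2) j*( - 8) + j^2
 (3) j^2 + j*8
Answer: 2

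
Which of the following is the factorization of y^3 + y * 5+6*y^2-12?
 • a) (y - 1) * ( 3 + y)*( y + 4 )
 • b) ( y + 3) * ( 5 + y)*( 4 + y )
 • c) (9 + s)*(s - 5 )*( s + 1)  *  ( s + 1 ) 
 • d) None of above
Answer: a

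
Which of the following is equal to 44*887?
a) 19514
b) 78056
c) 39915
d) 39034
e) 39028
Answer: e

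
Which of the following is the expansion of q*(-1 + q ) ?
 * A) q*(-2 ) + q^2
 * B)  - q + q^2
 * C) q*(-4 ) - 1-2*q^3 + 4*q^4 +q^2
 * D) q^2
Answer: B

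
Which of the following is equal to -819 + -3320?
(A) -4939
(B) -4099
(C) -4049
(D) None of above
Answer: D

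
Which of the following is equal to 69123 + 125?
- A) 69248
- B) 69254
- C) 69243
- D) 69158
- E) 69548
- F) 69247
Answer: A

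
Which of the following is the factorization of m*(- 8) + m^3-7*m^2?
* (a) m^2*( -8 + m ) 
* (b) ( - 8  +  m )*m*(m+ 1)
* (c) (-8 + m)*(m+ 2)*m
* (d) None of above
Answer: b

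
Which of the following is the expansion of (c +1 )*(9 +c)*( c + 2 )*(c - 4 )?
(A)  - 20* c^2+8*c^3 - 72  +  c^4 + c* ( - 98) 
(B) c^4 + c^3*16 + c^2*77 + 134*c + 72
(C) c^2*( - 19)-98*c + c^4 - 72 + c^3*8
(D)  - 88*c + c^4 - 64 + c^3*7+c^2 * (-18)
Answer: C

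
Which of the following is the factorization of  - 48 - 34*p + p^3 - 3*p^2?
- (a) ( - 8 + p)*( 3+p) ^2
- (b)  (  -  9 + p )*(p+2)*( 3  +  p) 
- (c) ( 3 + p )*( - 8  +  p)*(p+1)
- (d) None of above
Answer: d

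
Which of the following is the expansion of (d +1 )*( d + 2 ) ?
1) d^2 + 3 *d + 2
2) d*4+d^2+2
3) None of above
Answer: 1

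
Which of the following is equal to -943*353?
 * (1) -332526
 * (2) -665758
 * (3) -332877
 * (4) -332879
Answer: 4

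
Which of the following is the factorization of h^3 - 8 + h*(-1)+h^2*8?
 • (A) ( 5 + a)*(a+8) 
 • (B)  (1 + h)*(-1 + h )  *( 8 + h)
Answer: B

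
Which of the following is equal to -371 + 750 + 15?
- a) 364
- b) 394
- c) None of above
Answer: b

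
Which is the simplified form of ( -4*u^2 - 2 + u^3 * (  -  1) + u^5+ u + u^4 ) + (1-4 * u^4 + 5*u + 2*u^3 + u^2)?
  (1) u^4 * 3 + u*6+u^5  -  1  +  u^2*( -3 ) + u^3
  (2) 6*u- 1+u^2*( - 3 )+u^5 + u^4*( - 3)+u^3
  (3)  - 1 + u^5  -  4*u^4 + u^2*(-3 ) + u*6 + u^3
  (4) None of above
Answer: 2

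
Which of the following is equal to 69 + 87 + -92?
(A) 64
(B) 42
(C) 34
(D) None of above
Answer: A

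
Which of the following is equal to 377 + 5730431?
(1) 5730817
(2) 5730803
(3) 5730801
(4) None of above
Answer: 4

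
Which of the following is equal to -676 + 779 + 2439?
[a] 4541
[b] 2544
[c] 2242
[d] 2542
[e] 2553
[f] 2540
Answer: d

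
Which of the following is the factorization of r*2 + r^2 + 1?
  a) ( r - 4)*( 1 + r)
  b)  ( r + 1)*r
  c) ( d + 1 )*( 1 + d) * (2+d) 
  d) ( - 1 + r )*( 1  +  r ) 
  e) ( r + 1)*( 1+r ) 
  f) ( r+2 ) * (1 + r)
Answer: e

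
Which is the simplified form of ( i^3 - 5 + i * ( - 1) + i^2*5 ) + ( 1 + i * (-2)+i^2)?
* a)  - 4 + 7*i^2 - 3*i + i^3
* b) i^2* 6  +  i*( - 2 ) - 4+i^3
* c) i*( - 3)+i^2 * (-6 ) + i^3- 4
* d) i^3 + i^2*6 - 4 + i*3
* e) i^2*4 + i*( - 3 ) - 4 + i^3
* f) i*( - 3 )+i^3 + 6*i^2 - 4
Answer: f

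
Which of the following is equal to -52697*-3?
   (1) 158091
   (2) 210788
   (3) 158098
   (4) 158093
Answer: 1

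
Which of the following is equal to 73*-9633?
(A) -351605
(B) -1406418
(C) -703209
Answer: C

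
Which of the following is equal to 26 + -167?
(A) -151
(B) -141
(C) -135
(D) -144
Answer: B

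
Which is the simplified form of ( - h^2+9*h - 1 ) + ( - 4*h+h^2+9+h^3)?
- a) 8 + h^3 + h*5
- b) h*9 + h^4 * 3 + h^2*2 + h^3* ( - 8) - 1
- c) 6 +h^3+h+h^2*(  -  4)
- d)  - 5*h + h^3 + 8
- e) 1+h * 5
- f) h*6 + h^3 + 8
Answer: a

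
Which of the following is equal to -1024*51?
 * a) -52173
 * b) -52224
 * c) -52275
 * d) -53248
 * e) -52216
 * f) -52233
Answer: b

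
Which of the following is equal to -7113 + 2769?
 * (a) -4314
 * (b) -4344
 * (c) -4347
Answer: b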